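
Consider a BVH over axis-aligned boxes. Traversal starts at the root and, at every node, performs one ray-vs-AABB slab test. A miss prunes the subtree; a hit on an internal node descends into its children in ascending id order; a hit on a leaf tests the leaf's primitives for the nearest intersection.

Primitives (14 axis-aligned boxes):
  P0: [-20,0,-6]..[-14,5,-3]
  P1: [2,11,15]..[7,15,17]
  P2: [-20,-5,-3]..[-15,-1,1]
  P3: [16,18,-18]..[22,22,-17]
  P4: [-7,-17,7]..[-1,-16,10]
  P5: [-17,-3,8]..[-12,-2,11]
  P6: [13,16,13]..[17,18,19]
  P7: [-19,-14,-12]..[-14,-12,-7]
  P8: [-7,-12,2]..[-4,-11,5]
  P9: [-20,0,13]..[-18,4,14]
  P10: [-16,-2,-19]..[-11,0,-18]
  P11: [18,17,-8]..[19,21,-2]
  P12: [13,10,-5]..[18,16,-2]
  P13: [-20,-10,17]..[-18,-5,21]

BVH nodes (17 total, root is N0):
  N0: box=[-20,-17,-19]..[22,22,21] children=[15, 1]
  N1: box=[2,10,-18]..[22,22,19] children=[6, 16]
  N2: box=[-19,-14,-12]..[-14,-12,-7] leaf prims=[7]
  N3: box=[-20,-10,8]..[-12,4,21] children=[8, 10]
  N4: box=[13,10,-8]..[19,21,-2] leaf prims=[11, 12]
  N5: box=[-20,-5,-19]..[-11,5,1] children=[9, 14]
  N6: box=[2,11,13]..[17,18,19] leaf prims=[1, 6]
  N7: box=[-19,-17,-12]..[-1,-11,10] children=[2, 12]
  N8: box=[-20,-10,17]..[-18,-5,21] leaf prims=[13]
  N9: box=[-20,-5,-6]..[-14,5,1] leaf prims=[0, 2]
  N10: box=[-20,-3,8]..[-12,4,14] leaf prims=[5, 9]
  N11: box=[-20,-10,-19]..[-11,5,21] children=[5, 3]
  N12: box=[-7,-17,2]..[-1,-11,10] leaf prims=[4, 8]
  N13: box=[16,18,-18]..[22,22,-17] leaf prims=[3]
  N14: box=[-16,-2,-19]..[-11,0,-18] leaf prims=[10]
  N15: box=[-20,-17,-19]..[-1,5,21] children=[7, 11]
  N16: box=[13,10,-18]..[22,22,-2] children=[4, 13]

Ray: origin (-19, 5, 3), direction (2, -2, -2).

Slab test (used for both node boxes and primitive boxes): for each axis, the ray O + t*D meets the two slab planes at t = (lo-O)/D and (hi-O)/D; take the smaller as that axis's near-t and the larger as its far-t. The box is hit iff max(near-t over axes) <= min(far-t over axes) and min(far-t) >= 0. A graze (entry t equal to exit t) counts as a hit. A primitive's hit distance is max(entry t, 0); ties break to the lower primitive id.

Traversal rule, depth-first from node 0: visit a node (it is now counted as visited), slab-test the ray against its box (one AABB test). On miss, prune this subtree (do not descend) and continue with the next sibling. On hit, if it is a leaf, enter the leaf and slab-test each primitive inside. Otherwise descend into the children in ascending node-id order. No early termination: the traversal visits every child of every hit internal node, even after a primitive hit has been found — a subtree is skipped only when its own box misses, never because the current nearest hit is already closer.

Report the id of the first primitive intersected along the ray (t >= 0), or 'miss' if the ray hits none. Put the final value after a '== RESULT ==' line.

Trace the traversal:
N0 x:[-1/2,41/2] y:[-17/2,11] z:[-9,11] -> hit [-1/2,11], descend [1, 15]
  N1 x:[21/2,41/2] y:[-17/2,-5/2] z:[-8,21/2] -> miss, prune
  N15 x:[-1/2,9] y:[0,11] z:[-9,11] -> hit [0,9], descend [7, 11]
    N7 x:[0,9] y:[8,11] z:[-7/2,15/2] -> miss, prune
    N11 x:[-1/2,4] y:[0,15/2] z:[-9,11] -> hit [0,4], descend [3, 5]
      N3 x:[-1/2,7/2] y:[1/2,15/2] z:[-9,-5/2] -> miss, prune
      N5 x:[-1/2,4] y:[0,5] z:[1,11] -> hit [1,4], descend [9, 14]
        N9 x:[-1/2,5/2] y:[0,5] z:[1,9/2] -> hit [1,5/2] leaf, test {P0(miss), P2(miss)}
        N14 x:[3/2,4] y:[5/2,7/2] z:[21/2,11] -> miss, prune

order=[0, 1, 15, 7, 11, 3, 5, 9, 14]  |boxes|=9  |leaves|=1  hit=miss

== RESULT ==
miss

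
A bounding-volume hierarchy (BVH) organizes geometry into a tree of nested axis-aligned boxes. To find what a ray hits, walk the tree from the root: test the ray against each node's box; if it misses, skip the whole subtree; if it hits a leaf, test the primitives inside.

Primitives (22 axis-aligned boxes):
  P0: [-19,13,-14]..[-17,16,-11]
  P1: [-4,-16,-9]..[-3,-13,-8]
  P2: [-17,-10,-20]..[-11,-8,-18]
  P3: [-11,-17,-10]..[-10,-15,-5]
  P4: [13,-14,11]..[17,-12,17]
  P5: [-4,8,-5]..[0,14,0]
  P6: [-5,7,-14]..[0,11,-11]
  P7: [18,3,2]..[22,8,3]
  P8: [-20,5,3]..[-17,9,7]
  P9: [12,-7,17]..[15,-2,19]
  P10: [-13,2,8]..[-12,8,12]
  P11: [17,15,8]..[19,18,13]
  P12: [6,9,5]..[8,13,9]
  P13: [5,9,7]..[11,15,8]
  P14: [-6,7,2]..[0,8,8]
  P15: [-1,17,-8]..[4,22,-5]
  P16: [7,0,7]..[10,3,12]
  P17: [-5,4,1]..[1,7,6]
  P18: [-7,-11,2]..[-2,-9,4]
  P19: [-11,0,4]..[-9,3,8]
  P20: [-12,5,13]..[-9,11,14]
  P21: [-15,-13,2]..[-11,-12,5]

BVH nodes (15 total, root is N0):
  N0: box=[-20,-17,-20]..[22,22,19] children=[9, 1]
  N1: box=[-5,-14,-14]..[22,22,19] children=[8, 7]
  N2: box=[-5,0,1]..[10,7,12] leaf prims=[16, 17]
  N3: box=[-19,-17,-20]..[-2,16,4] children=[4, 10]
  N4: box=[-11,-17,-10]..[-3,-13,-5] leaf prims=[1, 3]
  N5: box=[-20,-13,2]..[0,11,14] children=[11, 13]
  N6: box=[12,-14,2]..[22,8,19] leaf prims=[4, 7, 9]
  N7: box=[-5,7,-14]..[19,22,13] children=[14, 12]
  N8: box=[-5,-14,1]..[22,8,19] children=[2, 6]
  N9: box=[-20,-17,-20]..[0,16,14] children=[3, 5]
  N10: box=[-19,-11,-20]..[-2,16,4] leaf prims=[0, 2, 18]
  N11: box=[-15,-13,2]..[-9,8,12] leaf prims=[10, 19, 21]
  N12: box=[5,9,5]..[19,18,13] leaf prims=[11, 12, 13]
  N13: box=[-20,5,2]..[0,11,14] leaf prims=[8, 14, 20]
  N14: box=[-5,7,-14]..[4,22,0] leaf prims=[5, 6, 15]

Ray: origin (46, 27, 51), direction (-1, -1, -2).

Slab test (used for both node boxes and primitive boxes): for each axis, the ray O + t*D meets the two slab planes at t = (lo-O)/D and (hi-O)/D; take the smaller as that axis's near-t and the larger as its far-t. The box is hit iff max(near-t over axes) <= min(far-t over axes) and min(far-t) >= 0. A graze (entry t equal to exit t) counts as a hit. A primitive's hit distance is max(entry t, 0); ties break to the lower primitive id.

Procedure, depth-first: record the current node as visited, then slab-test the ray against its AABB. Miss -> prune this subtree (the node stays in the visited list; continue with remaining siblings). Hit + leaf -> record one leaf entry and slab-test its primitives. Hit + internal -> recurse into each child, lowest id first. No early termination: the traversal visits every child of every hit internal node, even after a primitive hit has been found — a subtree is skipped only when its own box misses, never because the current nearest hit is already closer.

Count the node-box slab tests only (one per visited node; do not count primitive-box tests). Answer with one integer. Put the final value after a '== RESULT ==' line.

Traverse from the root:
N0 x:[24,66] y:[5,44] z:[16,71/2] -> hit [24,71/2], descend [1, 9]
  N1 x:[24,51] y:[5,41] z:[16,65/2] -> hit [24,65/2], descend [7, 8]
    N7 x:[27,51] y:[5,20] z:[19,65/2] -> miss, prune
    N8 x:[24,51] y:[19,41] z:[16,25] -> hit [24,25], descend [2, 6]
      N2 x:[36,51] y:[20,27] z:[39/2,25] -> miss, prune
      N6 x:[24,34] y:[19,41] z:[16,49/2] -> hit [24,49/2] leaf, test {P4(miss), P7@t=24, P9(miss)}
  N9 x:[46,66] y:[11,44] z:[37/2,71/2] -> miss, prune

Summary -> nodes [0, 1, 7, 8, 2, 6, 9]; box-tests=7; leaf-entries=1; first=P7

== RESULT ==
7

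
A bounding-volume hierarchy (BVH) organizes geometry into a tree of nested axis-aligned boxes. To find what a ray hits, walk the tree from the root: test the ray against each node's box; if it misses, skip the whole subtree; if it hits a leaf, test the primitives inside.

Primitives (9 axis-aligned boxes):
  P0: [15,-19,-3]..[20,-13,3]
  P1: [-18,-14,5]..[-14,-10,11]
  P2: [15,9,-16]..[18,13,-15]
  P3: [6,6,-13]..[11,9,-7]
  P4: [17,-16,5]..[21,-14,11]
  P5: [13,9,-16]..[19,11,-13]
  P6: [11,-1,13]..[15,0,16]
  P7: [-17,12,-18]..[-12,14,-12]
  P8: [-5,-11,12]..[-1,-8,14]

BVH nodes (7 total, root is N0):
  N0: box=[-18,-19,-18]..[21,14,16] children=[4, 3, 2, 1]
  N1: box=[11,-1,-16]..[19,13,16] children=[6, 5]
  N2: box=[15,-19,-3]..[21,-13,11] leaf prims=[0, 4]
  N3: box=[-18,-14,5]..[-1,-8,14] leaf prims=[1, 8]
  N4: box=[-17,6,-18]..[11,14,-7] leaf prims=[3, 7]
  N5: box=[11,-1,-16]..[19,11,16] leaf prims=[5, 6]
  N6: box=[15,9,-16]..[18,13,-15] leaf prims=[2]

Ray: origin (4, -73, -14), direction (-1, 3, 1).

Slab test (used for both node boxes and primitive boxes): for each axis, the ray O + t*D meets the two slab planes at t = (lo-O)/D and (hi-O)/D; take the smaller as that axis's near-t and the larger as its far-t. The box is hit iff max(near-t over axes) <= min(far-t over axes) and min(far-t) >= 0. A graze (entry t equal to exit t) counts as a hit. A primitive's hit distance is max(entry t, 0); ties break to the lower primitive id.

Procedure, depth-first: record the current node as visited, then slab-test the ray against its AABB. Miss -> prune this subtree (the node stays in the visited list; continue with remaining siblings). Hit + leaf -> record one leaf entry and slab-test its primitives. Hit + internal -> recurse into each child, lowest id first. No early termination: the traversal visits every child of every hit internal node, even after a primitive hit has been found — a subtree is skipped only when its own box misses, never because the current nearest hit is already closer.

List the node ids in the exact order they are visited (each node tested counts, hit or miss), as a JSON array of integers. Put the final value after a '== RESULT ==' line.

Traverse from the root:
N0 x:[-17,22] y:[18,29] z:[-4,30] -> hit [18,22], descend [1, 2, 3, 4]
  N1 x:[-15,-7] y:[24,86/3] z:[-2,30] -> miss, prune
  N2 x:[-17,-11] y:[18,20] z:[11,25] -> miss, prune
  N3 x:[5,22] y:[59/3,65/3] z:[19,28] -> hit [59/3,65/3] leaf, test {P1@t=59/3, P8(miss)}
  N4 x:[-7,21] y:[79/3,29] z:[-4,7] -> miss, prune

Summary -> nodes [0, 1, 2, 3, 4]; box-tests=5; leaf-entries=1; first=P1

== RESULT ==
[0, 1, 2, 3, 4]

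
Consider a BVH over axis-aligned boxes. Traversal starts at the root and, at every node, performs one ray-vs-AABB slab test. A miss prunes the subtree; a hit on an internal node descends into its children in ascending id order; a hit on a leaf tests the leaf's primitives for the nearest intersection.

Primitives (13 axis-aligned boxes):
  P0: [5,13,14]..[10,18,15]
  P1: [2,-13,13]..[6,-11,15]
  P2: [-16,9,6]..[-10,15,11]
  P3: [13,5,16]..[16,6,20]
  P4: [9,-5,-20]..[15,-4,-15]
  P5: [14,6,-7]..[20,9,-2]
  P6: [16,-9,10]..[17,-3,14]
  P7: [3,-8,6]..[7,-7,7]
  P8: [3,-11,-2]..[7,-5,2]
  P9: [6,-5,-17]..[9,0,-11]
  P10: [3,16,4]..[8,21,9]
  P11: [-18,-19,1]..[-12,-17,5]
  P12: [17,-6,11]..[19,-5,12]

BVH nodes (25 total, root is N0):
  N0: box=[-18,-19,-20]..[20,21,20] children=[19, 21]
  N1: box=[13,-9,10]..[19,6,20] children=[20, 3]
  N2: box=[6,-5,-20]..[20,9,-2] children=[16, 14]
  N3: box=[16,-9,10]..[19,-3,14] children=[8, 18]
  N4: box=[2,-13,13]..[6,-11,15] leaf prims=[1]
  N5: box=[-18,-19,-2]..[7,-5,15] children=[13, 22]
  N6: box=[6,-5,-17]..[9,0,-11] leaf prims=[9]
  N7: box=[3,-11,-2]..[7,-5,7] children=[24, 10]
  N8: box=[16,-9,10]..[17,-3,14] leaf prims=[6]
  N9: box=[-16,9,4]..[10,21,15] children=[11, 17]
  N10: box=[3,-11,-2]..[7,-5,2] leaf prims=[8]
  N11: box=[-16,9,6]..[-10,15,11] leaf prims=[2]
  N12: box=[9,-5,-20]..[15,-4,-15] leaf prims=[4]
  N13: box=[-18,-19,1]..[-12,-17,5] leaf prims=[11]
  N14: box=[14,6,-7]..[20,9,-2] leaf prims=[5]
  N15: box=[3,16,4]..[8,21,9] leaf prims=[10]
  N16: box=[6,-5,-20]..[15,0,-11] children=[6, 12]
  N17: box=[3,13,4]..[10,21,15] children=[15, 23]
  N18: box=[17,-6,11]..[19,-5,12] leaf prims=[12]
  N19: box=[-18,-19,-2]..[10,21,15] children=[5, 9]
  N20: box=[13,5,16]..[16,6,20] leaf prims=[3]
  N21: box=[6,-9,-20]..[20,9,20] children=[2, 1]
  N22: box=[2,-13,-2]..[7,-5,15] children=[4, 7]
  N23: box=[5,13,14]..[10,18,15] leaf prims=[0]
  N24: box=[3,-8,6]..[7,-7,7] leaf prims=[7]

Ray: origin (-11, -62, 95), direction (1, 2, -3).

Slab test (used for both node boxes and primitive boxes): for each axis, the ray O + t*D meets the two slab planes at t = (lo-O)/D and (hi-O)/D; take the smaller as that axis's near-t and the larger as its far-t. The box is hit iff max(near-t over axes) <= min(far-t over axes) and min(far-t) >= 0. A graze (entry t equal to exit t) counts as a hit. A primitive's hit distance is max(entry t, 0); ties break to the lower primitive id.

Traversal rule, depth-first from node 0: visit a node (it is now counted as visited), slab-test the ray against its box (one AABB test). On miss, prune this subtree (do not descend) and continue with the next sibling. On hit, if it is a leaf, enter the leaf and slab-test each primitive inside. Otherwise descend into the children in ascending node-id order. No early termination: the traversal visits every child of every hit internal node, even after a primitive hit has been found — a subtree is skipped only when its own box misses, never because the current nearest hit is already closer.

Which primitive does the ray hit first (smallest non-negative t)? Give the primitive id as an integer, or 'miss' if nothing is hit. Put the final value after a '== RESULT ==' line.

Trace the traversal:
N0 x:[-7,31] y:[43/2,83/2] z:[25,115/3] -> hit [25,31], descend [19, 21]
  N19 x:[-7,21] y:[43/2,83/2] z:[80/3,97/3] -> miss, prune
  N21 x:[17,31] y:[53/2,71/2] z:[25,115/3] -> hit [53/2,31], descend [1, 2]
    N1 x:[24,30] y:[53/2,34] z:[25,85/3] -> hit [53/2,85/3], descend [3, 20]
      N3 x:[27,30] y:[53/2,59/2] z:[27,85/3] -> hit [27,85/3], descend [8, 18]
        N8 x:[27,28] y:[53/2,59/2] z:[27,85/3] -> hit [27,28] leaf, test {P6@t=27}
        N18 x:[28,30] y:[28,57/2] z:[83/3,28] -> hit [28,28] leaf, test {P12@t=28}
      N20 x:[24,27] y:[67/2,34] z:[25,79/3] -> miss, prune
    N2 x:[17,31] y:[57/2,71/2] z:[97/3,115/3] -> miss, prune

order=[0, 19, 21, 1, 3, 8, 18, 20, 2]  |boxes|=9  |leaves|=2  hit=P6

== RESULT ==
6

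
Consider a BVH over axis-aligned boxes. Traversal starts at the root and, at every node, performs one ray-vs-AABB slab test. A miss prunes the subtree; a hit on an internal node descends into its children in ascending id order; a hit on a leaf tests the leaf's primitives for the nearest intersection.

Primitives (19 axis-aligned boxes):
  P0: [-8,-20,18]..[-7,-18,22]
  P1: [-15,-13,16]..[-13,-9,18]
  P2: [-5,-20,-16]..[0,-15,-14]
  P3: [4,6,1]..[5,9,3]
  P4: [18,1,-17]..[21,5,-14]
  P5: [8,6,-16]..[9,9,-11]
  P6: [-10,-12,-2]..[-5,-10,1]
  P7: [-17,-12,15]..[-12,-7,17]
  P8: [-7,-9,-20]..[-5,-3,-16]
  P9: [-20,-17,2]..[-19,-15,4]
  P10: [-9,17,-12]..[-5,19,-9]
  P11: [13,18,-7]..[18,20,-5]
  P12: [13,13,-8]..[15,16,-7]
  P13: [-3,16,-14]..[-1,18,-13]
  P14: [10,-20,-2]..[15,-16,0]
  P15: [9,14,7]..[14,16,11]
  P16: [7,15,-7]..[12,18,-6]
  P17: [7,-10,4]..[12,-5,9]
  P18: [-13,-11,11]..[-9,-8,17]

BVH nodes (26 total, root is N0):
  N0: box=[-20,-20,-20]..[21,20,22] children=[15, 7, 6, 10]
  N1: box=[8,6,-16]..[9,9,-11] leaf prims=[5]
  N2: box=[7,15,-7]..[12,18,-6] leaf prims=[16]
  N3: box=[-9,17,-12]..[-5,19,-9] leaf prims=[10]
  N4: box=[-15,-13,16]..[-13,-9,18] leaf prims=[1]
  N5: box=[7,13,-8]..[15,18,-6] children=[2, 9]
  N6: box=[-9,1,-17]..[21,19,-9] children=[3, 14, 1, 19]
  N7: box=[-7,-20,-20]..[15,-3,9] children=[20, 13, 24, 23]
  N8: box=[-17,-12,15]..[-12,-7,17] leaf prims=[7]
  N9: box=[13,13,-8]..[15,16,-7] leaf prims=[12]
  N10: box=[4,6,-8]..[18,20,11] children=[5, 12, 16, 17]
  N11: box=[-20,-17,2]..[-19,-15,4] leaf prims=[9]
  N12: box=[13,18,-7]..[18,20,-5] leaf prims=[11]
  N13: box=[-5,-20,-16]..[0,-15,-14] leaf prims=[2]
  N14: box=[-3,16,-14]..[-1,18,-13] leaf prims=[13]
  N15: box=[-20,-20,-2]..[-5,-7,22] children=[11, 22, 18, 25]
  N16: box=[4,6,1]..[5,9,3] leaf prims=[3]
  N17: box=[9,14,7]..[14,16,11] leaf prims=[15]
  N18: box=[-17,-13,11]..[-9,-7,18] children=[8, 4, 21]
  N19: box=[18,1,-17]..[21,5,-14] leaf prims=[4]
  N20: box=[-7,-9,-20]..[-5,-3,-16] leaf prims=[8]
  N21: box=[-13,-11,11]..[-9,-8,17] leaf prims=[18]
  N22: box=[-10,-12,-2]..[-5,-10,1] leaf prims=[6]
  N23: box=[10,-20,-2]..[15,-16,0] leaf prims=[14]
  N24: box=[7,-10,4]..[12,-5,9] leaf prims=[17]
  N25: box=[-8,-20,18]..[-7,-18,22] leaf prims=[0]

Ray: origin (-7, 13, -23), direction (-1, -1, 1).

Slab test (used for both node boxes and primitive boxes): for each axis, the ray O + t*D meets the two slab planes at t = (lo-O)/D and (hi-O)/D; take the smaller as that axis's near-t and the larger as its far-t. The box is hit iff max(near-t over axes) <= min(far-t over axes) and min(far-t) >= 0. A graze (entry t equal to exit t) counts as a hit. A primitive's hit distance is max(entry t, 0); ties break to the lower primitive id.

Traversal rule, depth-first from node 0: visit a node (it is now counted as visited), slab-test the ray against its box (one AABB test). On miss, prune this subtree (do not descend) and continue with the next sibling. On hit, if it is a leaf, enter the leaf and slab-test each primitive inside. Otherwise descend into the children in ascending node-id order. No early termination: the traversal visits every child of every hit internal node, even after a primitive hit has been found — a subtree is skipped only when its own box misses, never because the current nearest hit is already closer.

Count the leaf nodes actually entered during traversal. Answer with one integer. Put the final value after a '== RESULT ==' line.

Traverse from the root:
N0 x:[-28,13] y:[-7,33] z:[3,45] -> hit [3,13], descend [6, 7, 10, 15]
  N6 x:[-28,2] y:[-6,12] z:[6,14] -> miss, prune
  N7 x:[-22,0] y:[16,33] z:[3,32] -> miss, prune
  N10 x:[-25,-11] y:[-7,7] z:[15,34] -> miss, prune
  N15 x:[-2,13] y:[20,33] z:[21,45] -> miss, prune

5 AABB tests over nodes [0, 6, 7, 10, 15]; 0 leaves entered; closest miss.

== RESULT ==
0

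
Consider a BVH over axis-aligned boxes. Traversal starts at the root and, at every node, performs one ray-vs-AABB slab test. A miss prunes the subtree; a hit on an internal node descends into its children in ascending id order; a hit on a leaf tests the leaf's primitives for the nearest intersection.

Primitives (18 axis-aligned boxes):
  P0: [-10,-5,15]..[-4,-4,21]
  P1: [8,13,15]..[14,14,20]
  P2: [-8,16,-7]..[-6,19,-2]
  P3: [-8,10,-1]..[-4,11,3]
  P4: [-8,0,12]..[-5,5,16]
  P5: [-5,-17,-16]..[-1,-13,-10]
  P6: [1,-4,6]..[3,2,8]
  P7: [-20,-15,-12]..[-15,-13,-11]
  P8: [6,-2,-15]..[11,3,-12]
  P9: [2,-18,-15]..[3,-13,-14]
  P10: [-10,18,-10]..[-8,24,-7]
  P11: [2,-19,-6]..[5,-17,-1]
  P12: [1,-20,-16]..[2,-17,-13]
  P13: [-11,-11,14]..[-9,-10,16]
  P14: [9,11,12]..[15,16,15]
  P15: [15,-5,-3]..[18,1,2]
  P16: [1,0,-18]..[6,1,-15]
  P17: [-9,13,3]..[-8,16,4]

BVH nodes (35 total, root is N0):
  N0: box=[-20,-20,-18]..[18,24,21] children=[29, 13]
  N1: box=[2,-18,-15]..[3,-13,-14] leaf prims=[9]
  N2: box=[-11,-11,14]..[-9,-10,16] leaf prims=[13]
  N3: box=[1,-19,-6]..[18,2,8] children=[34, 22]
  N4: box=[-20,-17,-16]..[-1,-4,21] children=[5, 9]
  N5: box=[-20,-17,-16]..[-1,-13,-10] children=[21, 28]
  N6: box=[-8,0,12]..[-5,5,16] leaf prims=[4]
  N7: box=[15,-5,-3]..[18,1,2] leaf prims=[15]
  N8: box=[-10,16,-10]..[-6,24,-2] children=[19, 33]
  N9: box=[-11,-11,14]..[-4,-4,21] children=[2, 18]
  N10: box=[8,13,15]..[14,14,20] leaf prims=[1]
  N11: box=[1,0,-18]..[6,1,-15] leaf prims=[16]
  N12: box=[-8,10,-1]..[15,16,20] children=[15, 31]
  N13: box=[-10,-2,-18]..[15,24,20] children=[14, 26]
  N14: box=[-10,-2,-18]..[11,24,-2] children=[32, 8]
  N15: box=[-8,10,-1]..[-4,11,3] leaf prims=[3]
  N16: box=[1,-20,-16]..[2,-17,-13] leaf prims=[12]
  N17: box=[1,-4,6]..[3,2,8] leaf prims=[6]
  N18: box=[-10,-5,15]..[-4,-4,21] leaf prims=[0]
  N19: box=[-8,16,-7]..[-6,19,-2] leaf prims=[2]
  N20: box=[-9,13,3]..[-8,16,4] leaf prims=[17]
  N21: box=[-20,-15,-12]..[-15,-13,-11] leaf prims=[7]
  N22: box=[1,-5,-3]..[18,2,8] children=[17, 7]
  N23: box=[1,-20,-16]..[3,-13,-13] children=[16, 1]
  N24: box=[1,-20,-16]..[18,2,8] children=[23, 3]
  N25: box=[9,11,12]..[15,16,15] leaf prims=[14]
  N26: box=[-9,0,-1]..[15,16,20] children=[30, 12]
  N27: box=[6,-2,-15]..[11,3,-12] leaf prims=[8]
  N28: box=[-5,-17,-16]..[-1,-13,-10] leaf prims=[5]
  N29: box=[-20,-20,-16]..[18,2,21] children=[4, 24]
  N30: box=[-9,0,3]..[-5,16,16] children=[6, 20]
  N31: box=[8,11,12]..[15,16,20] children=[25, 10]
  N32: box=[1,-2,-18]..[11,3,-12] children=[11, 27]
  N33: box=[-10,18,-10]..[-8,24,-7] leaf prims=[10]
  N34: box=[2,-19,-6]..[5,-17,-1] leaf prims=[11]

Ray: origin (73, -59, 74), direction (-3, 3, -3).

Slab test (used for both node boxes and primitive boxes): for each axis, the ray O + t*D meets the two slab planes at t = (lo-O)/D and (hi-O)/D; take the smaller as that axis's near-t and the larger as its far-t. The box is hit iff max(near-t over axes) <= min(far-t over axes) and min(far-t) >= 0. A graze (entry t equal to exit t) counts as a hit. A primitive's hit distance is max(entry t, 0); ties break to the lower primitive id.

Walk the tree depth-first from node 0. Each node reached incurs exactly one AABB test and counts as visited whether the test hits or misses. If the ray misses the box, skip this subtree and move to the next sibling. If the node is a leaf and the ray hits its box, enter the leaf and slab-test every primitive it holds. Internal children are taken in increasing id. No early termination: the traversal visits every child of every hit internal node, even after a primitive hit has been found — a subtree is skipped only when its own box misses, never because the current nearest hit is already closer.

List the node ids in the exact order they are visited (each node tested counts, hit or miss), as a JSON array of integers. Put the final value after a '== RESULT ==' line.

Traverse from the root:
N0 x:[55/3,31] y:[13,83/3] z:[53/3,92/3] -> hit [55/3,83/3], descend [13, 29]
  N13 x:[58/3,83/3] y:[19,83/3] z:[18,92/3] -> hit [58/3,83/3], descend [14, 26]
    N14 x:[62/3,83/3] y:[19,83/3] z:[76/3,92/3] -> hit [76/3,83/3], descend [8, 32]
      N8 x:[79/3,83/3] y:[25,83/3] z:[76/3,28] -> hit [79/3,83/3], descend [19, 33]
        N19 x:[79/3,27] y:[25,26] z:[76/3,27] -> miss, prune
        N33 x:[27,83/3] y:[77/3,83/3] z:[27,28] -> hit [27,83/3] leaf, test {P10@t=27}
      N32 x:[62/3,24] y:[19,62/3] z:[86/3,92/3] -> miss, prune
    N26 x:[58/3,82/3] y:[59/3,25] z:[18,25] -> hit [59/3,25], descend [12, 30]
      N12 x:[58/3,27] y:[23,25] z:[18,25] -> hit [23,25], descend [15, 31]
        N15 x:[77/3,27] y:[23,70/3] z:[71/3,25] -> miss, prune
        N31 x:[58/3,65/3] y:[70/3,25] z:[18,62/3] -> miss, prune
      N30 x:[26,82/3] y:[59/3,25] z:[58/3,71/3] -> miss, prune
  N29 x:[55/3,31] y:[13,61/3] z:[53/3,30] -> hit [55/3,61/3], descend [4, 24]
    N4 x:[74/3,31] y:[14,55/3] z:[53/3,30] -> miss, prune
    N24 x:[55/3,24] y:[13,61/3] z:[22,30] -> miss, prune

15 AABB tests over nodes [0, 13, 14, 8, 19, 33, 32, 26, 12, 15, 31, 30, 29, 4, 24]; 1 leaf entered; closest P10.

== RESULT ==
[0, 13, 14, 8, 19, 33, 32, 26, 12, 15, 31, 30, 29, 4, 24]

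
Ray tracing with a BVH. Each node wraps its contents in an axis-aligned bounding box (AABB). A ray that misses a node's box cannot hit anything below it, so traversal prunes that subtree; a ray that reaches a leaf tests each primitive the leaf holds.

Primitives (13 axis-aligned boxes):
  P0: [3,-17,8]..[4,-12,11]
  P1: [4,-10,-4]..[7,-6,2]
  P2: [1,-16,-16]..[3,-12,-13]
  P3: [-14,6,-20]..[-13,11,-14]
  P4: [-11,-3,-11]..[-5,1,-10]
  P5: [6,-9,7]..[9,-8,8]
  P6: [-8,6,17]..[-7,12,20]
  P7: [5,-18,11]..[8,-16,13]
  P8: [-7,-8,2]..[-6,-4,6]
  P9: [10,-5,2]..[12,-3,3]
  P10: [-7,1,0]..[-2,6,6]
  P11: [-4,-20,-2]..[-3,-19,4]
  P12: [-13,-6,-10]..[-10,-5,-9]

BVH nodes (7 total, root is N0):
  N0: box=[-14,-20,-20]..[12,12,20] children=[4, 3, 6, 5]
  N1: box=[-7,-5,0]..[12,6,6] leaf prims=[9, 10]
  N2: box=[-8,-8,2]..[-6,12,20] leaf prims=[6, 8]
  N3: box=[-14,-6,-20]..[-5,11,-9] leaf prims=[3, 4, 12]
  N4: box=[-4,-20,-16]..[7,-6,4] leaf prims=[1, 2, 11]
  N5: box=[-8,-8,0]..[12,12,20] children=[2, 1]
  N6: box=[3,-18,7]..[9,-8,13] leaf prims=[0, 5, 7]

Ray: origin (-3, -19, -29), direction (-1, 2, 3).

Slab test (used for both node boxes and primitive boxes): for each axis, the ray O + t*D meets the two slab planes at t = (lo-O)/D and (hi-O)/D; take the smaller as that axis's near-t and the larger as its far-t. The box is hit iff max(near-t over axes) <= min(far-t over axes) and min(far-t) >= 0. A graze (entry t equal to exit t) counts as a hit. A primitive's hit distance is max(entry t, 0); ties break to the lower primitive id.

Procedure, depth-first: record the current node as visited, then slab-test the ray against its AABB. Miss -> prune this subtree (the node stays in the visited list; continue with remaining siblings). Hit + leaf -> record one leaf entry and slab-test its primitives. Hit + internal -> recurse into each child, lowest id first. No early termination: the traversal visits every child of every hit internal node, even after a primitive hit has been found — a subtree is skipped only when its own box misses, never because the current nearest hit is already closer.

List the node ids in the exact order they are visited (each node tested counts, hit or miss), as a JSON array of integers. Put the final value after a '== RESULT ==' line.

Traverse from the root:
N0 x:[-15,11] y:[-1/2,31/2] z:[3,49/3] -> hit [3,11], descend [3, 4, 5, 6]
  N3 x:[2,11] y:[13/2,15] z:[3,20/3] -> hit [13/2,20/3] leaf, test {P3(miss), P4(miss), P12(miss)}
  N4 x:[-10,1] y:[-1/2,13/2] z:[13/3,11] -> miss, prune
  N5 x:[-15,5] y:[11/2,31/2] z:[29/3,49/3] -> miss, prune
  N6 x:[-12,-6] y:[1/2,11/2] z:[12,14] -> miss, prune

Visited [0, 3, 4, 5, 6]. Tests: 5 box, 1 leaf. Nearest: miss.

== RESULT ==
[0, 3, 4, 5, 6]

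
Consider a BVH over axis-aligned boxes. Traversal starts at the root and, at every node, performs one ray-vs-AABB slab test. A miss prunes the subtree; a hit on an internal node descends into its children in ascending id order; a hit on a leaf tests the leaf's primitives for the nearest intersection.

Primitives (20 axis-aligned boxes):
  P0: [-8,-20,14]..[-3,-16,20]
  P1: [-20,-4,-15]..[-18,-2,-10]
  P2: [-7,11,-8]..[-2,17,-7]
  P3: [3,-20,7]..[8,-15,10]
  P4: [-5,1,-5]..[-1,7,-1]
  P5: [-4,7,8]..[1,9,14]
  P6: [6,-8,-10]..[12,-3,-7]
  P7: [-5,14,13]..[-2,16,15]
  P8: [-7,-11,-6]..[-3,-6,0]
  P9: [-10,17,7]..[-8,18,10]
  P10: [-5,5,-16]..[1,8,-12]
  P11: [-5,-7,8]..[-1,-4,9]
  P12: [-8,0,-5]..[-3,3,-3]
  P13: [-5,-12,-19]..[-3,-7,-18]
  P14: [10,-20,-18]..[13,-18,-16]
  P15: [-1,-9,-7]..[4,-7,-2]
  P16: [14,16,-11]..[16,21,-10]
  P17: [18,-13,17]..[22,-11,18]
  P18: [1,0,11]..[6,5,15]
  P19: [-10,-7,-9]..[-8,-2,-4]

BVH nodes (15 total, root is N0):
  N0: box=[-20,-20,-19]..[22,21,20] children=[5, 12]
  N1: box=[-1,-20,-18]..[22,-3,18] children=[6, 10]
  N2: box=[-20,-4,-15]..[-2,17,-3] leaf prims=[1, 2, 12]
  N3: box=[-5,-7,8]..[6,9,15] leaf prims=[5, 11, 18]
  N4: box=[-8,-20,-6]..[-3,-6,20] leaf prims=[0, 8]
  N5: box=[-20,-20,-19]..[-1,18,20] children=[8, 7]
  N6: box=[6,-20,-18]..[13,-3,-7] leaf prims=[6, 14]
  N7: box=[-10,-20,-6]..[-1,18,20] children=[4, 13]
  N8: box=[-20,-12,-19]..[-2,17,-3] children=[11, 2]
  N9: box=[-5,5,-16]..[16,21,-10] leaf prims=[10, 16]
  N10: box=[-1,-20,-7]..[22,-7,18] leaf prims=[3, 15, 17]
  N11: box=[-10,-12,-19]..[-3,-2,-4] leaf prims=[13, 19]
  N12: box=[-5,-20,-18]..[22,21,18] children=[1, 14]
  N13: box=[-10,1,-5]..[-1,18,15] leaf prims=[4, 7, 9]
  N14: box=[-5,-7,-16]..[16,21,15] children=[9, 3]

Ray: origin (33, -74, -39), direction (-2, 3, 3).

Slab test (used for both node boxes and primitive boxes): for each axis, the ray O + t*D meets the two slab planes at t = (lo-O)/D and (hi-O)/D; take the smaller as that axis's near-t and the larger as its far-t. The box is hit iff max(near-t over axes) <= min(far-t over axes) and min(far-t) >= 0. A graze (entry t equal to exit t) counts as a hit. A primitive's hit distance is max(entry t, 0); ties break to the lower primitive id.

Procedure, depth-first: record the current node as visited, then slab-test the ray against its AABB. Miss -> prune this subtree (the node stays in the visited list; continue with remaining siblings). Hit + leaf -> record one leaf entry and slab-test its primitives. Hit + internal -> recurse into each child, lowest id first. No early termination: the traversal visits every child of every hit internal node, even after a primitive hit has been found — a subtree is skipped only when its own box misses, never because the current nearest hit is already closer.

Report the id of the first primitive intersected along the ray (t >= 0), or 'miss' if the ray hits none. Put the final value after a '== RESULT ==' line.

Traverse from the root:
N0 x:[11/2,53/2] y:[18,95/3] z:[20/3,59/3] -> hit [18,59/3], descend [5, 12]
  N5 x:[17,53/2] y:[18,92/3] z:[20/3,59/3] -> hit [18,59/3], descend [7, 8]
    N7 x:[17,43/2] y:[18,92/3] z:[11,59/3] -> hit [18,59/3], descend [4, 13]
      N4 x:[18,41/2] y:[18,68/3] z:[11,59/3] -> hit [18,59/3] leaf, test {P0@t=18, P8(miss)}
      N13 x:[17,43/2] y:[25,92/3] z:[34/3,18] -> miss, prune
    N8 x:[35/2,53/2] y:[62/3,91/3] z:[20/3,12] -> miss, prune
  N12 x:[11/2,19] y:[18,95/3] z:[7,19] -> hit [18,19], descend [1, 14]
    N1 x:[11/2,17] y:[18,71/3] z:[7,19] -> miss, prune
    N14 x:[17/2,19] y:[67/3,95/3] z:[23/3,18] -> miss, prune

9 AABB tests over nodes [0, 5, 7, 4, 13, 8, 12, 1, 14]; 1 leaf entered; closest P0.

== RESULT ==
0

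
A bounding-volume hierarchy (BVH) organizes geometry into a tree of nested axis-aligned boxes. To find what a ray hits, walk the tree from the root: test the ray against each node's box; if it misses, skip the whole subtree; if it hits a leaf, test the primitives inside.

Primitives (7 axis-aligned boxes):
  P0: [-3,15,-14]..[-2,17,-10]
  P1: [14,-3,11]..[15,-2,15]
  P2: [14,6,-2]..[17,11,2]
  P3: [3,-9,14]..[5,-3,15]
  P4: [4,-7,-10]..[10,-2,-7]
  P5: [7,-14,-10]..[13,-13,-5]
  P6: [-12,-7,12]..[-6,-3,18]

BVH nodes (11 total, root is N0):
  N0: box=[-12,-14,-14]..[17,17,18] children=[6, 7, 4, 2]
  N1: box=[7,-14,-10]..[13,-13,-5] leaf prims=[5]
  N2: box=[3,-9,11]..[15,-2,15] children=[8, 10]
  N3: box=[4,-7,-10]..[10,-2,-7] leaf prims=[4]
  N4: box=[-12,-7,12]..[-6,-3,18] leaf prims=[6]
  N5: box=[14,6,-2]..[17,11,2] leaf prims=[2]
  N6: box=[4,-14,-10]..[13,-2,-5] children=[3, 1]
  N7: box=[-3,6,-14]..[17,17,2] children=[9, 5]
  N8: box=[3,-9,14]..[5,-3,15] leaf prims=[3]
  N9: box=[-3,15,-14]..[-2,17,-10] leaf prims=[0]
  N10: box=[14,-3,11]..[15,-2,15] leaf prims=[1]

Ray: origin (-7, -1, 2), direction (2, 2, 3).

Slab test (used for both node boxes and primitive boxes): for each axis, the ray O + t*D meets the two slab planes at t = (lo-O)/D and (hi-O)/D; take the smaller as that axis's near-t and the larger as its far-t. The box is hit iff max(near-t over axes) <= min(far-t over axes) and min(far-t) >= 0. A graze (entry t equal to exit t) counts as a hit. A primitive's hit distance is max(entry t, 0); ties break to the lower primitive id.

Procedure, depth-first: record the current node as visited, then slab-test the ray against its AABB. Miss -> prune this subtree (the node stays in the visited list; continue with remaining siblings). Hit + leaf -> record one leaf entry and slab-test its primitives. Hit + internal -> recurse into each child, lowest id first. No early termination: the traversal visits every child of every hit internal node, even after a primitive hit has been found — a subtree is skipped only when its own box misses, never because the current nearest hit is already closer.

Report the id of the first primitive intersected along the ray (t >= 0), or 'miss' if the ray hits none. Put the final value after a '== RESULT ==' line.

Traverse from the root:
N0 x:[-5/2,12] y:[-13/2,9] z:[-16/3,16/3] -> hit [-5/2,16/3], descend [2, 4, 6, 7]
  N2 x:[5,11] y:[-4,-1/2] z:[3,13/3] -> miss, prune
  N4 x:[-5/2,1/2] y:[-3,-1] z:[10/3,16/3] -> miss, prune
  N6 x:[11/2,10] y:[-13/2,-1/2] z:[-4,-7/3] -> miss, prune
  N7 x:[2,12] y:[7/2,9] z:[-16/3,0] -> miss, prune

order=[0, 2, 4, 6, 7]  |boxes|=5  |leaves|=0  hit=miss

== RESULT ==
miss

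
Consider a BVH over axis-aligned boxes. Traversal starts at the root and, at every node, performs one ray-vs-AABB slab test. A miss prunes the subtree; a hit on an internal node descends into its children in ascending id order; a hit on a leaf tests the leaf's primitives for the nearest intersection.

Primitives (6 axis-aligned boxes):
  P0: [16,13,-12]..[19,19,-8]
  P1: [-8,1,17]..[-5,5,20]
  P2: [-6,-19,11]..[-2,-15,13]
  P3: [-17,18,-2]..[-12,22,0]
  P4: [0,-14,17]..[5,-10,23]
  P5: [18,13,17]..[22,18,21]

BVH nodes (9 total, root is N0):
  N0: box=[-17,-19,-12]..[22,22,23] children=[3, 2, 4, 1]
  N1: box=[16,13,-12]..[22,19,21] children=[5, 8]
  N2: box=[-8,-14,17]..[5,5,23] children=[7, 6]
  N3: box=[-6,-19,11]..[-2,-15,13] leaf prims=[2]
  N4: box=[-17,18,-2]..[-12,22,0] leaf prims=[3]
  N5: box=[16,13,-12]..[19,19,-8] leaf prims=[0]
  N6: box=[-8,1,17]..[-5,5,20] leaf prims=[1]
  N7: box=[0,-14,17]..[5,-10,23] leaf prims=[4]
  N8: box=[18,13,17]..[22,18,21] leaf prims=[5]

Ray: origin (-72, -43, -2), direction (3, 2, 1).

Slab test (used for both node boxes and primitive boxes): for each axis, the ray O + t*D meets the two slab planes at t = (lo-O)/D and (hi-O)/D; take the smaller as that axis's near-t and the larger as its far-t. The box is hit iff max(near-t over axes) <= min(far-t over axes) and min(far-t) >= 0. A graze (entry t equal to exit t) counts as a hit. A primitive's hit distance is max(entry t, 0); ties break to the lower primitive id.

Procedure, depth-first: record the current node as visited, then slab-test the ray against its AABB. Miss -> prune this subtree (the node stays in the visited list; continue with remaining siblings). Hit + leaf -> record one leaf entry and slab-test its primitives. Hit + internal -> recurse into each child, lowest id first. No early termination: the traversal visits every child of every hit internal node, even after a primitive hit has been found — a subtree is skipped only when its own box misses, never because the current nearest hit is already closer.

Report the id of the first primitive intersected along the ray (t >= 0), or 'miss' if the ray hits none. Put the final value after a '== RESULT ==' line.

Walk:
N0 x:[55/3,94/3] y:[12,65/2] z:[-10,25] -> hit [55/3,25], descend [1, 2, 3, 4]
  N1 x:[88/3,94/3] y:[28,31] z:[-10,23] -> miss, prune
  N2 x:[64/3,77/3] y:[29/2,24] z:[19,25] -> hit [64/3,24], descend [6, 7]
    N6 x:[64/3,67/3] y:[22,24] z:[19,22] -> hit [22,22] leaf, test {P1@t=22}
    N7 x:[24,77/3] y:[29/2,33/2] z:[19,25] -> miss, prune
  N3 x:[22,70/3] y:[12,14] z:[13,15] -> miss, prune
  N4 x:[55/3,20] y:[61/2,65/2] z:[0,2] -> miss, prune

7 AABB tests over nodes [0, 1, 2, 6, 7, 3, 4]; 1 leaf entered; closest P1.

== RESULT ==
1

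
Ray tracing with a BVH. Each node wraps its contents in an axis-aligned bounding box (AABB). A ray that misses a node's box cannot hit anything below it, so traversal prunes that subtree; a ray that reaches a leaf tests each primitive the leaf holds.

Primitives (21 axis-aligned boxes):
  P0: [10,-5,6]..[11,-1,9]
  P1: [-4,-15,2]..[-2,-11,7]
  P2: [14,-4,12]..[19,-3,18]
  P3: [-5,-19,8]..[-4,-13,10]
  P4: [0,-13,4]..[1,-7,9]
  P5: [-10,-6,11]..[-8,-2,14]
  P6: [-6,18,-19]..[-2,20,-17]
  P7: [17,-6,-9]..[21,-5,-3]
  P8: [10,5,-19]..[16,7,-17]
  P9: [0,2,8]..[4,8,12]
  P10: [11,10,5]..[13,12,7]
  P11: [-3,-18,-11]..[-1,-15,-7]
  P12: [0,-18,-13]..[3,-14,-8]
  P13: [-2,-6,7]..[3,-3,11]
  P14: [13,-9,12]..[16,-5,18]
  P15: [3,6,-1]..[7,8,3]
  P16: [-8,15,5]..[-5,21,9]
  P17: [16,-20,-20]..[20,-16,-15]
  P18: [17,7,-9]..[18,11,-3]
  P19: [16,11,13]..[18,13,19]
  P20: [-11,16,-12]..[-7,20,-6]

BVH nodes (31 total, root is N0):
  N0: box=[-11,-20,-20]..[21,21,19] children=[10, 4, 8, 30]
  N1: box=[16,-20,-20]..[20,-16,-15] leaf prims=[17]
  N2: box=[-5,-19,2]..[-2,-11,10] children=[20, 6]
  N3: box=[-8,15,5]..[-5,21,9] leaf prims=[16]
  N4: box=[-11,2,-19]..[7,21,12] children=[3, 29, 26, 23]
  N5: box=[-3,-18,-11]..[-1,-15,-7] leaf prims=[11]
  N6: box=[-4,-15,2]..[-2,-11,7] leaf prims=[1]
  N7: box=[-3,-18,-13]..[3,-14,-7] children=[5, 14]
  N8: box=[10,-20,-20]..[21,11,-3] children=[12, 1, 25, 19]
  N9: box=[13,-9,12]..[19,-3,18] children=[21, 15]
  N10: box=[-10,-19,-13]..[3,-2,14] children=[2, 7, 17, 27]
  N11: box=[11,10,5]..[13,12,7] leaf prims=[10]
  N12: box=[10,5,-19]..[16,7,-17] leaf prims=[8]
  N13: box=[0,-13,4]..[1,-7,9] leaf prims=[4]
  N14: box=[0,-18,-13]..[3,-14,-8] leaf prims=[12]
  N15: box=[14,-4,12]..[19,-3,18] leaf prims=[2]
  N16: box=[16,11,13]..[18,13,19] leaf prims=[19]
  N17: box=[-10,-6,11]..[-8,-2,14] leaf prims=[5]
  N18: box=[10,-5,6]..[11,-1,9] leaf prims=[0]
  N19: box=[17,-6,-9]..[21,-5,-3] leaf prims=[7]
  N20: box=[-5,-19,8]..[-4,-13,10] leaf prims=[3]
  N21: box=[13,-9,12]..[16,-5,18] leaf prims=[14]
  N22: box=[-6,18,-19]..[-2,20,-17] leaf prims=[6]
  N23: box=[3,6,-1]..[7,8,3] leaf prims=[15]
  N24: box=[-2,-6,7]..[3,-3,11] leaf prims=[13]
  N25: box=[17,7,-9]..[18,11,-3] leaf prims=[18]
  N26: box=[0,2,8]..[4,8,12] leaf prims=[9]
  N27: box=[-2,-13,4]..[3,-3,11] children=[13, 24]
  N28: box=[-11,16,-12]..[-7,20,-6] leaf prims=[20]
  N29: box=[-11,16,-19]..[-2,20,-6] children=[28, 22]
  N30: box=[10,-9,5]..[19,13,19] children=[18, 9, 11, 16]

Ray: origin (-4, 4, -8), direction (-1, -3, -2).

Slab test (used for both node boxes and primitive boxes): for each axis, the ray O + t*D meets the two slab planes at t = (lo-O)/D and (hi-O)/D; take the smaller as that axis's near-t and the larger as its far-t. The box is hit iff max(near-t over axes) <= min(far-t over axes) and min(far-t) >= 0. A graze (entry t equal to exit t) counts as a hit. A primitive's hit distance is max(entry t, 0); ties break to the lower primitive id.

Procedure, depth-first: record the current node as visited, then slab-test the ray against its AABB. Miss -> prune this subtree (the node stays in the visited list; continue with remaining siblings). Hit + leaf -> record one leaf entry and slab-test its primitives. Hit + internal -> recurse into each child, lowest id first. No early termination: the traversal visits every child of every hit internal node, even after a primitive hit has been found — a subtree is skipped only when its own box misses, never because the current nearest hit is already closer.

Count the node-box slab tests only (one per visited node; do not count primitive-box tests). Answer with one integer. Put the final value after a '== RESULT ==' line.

Walk:
N0 x:[-25,7] y:[-17/3,8] z:[-27/2,6] -> hit [-17/3,6], descend [4, 8, 10, 30]
  N4 x:[-11,7] y:[-17/3,2/3] z:[-10,11/2] -> hit [-17/3,2/3], descend [3, 23, 26, 29]
    N3 x:[1,4] y:[-17/3,-11/3] z:[-17/2,-13/2] -> miss, prune
    N23 x:[-11,-7] y:[-4/3,-2/3] z:[-11/2,-7/2] -> miss, prune
    N26 x:[-8,-4] y:[-4/3,2/3] z:[-10,-8] -> miss, prune
    N29 x:[-2,7] y:[-16/3,-4] z:[-1,11/2] -> miss, prune
  N8 x:[-25,-14] y:[-7/3,8] z:[-5/2,6] -> miss, prune
  N10 x:[-7,6] y:[2,23/3] z:[-11,5/2] -> hit [2,5/2], descend [2, 7, 17, 27]
    N2 x:[-2,1] y:[5,23/3] z:[-9,-5] -> miss, prune
    N7 x:[-7,-1] y:[6,22/3] z:[-1/2,5/2] -> miss, prune
    N17 x:[4,6] y:[2,10/3] z:[-11,-19/2] -> miss, prune
    N27 x:[-7,-2] y:[7/3,17/3] z:[-19/2,-6] -> miss, prune
  N30 x:[-23,-14] y:[-3,13/3] z:[-27/2,-13/2] -> miss, prune

Summary -> nodes [0, 4, 3, 23, 26, 29, 8, 10, 2, 7, 17, 27, 30]; box-tests=13; leaf-entries=0; first=miss

== RESULT ==
13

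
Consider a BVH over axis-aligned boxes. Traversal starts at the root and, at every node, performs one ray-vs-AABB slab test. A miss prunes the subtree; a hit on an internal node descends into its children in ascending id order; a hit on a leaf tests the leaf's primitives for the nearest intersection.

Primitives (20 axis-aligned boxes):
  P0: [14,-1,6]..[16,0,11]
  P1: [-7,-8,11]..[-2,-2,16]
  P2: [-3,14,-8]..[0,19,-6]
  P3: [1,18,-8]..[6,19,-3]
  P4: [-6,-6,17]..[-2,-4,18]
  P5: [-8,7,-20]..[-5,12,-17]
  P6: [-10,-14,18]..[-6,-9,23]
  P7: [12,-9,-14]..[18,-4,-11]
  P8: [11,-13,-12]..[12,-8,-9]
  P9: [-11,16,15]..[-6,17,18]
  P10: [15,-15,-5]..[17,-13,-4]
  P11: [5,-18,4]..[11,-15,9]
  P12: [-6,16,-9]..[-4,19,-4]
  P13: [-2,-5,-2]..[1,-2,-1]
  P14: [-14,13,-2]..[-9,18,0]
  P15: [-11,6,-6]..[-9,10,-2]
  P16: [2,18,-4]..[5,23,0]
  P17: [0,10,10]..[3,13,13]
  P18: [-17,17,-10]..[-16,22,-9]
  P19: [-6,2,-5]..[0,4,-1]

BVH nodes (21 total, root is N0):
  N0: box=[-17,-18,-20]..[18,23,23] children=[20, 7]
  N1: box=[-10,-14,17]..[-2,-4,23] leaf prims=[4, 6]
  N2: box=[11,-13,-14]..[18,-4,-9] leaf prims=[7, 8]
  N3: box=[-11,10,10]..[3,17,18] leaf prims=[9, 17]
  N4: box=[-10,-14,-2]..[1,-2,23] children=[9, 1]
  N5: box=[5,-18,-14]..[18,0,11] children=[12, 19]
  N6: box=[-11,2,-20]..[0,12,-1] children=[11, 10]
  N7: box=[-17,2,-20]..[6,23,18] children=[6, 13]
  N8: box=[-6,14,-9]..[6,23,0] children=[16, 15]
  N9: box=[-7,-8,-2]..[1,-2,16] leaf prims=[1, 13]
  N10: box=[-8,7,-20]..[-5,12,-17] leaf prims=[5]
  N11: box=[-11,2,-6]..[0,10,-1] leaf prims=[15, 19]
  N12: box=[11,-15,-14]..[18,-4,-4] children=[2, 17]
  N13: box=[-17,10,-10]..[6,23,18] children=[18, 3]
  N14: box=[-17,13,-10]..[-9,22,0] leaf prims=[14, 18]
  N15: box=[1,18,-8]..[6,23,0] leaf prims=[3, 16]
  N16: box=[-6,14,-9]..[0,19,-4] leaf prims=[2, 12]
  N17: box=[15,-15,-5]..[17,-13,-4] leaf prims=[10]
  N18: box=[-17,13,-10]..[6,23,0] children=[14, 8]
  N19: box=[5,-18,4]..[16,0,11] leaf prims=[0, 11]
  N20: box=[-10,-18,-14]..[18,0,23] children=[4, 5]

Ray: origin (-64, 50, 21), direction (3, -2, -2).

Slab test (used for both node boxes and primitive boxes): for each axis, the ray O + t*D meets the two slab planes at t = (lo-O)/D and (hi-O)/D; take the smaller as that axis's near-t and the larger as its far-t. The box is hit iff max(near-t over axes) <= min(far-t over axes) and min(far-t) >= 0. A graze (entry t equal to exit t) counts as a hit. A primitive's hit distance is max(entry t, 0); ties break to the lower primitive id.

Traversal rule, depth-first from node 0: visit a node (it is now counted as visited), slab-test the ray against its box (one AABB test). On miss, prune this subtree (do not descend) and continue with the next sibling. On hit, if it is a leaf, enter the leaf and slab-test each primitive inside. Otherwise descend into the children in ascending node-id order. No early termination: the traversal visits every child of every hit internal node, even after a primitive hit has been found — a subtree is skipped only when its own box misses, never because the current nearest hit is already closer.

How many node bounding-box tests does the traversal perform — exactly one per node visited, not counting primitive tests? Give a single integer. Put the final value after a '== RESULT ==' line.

Walk:
N0 x:[47/3,82/3] y:[27/2,34] z:[-1,41/2] -> hit [47/3,41/2], descend [7, 20]
  N7 x:[47/3,70/3] y:[27/2,24] z:[3/2,41/2] -> hit [47/3,41/2], descend [6, 13]
    N6 x:[53/3,64/3] y:[19,24] z:[11,41/2] -> hit [19,41/2], descend [10, 11]
      N10 x:[56/3,59/3] y:[19,43/2] z:[19,41/2] -> hit [19,59/3] leaf, test {P5@t=19}
      N11 x:[53/3,64/3] y:[20,24] z:[11,27/2] -> miss, prune
    N13 x:[47/3,70/3] y:[27/2,20] z:[3/2,31/2] -> miss, prune
  N20 x:[18,82/3] y:[25,34] z:[-1,35/2] -> miss, prune

order=[0, 7, 6, 10, 11, 13, 20]  |boxes|=7  |leaves|=1  hit=P5

== RESULT ==
7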